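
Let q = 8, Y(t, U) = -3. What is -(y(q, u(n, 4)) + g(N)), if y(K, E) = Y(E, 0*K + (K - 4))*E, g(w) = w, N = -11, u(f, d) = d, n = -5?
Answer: 23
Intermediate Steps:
y(K, E) = -3*E
-(y(q, u(n, 4)) + g(N)) = -(-3*4 - 11) = -(-12 - 11) = -1*(-23) = 23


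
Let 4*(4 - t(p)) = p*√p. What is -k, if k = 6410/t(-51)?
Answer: -410240/132907 + 1307640*I*√51/132907 ≈ -3.0867 + 70.263*I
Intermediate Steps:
t(p) = 4 - p^(3/2)/4 (t(p) = 4 - p*√p/4 = 4 - p^(3/2)/4)
k = 6410/(4 + 51*I*√51/4) (k = 6410/(4 - (-51)*I*√51/4) = 6410/(4 + 51*I*√51/4) ≈ 3.0867 - 70.263*I)
-k = -(410240/132907 - 1307640*I*√51/132907) = -410240/132907 + 1307640*I*√51/132907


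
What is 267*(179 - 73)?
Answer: 28302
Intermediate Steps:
267*(179 - 73) = 267*106 = 28302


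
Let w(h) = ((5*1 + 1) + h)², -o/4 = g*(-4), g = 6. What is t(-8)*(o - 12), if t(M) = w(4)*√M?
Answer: 16800*I*√2 ≈ 23759.0*I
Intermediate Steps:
o = 96 (o = -24*(-4) = -4*(-24) = 96)
w(h) = (6 + h)² (w(h) = ((5 + 1) + h)² = (6 + h)²)
t(M) = 100*√M (t(M) = (6 + 4)²*√M = 10²*√M = 100*√M)
t(-8)*(o - 12) = (100*√(-8))*(96 - 12) = (100*(2*I*√2))*84 = (200*I*√2)*84 = 16800*I*√2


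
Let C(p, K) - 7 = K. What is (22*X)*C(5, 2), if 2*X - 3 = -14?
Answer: -1089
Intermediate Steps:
X = -11/2 (X = 3/2 + (1/2)*(-14) = 3/2 - 7 = -11/2 ≈ -5.5000)
C(p, K) = 7 + K
(22*X)*C(5, 2) = (22*(-11/2))*(7 + 2) = -121*9 = -1089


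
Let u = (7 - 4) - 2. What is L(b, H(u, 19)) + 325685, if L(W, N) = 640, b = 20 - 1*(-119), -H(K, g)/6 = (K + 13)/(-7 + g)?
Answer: 326325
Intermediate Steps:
u = 1 (u = 3 - 2 = 1)
H(K, g) = -6*(13 + K)/(-7 + g) (H(K, g) = -6*(K + 13)/(-7 + g) = -6*(13 + K)/(-7 + g))
b = 139 (b = 20 + 119 = 139)
L(b, H(u, 19)) + 325685 = 640 + 325685 = 326325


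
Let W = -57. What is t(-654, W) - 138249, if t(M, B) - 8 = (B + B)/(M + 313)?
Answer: -47140067/341 ≈ -1.3824e+5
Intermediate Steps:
t(M, B) = 8 + 2*B/(313 + M) (t(M, B) = 8 + (B + B)/(M + 313) = 8 + (2*B)/(313 + M) = 8 + 2*B/(313 + M))
t(-654, W) - 138249 = 2*(1252 - 57 + 4*(-654))/(313 - 654) - 138249 = 2*(1252 - 57 - 2616)/(-341) - 138249 = 2*(-1/341)*(-1421) - 138249 = 2842/341 - 138249 = -47140067/341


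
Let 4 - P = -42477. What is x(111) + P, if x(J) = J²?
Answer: 54802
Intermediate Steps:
P = 42481 (P = 4 - 1*(-42477) = 4 + 42477 = 42481)
x(111) + P = 111² + 42481 = 12321 + 42481 = 54802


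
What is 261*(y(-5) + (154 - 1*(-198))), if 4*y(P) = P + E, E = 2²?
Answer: 367227/4 ≈ 91807.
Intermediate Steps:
E = 4
y(P) = 1 + P/4 (y(P) = (P + 4)/4 = (4 + P)/4 = 1 + P/4)
261*(y(-5) + (154 - 1*(-198))) = 261*((1 + (¼)*(-5)) + (154 - 1*(-198))) = 261*((1 - 5/4) + (154 + 198)) = 261*(-¼ + 352) = 261*(1407/4) = 367227/4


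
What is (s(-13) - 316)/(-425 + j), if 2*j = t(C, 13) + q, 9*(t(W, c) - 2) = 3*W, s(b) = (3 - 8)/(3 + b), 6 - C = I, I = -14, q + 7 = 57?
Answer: 1893/2374 ≈ 0.79739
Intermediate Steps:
q = 50 (q = -7 + 57 = 50)
C = 20 (C = 6 - 1*(-14) = 6 + 14 = 20)
s(b) = -5/(3 + b)
t(W, c) = 2 + W/3 (t(W, c) = 2 + (3*W)/9 = 2 + W/3)
j = 88/3 (j = ((2 + (⅓)*20) + 50)/2 = ((2 + 20/3) + 50)/2 = (26/3 + 50)/2 = (½)*(176/3) = 88/3 ≈ 29.333)
(s(-13) - 316)/(-425 + j) = (-5/(3 - 13) - 316)/(-425 + 88/3) = (-5/(-10) - 316)/(-1187/3) = (-5*(-⅒) - 316)*(-3/1187) = (½ - 316)*(-3/1187) = -631/2*(-3/1187) = 1893/2374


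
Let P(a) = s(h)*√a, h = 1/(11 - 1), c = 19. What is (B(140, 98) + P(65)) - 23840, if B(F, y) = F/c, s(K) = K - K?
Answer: -452820/19 ≈ -23833.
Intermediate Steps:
h = ⅒ (h = 1/10 = ⅒ ≈ 0.10000)
s(K) = 0
P(a) = 0 (P(a) = 0*√a = 0)
B(F, y) = F/19
(B(140, 98) + P(65)) - 23840 = ((1/19)*140 + 0) - 23840 = (140/19 + 0) - 23840 = 140/19 - 23840 = -452820/19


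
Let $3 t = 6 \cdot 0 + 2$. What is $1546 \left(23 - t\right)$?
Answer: $\frac{103582}{3} \approx 34527.0$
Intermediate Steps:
$t = \frac{2}{3}$ ($t = \frac{6 \cdot 0 + 2}{3} = \frac{0 + 2}{3} = \frac{1}{3} \cdot 2 = \frac{2}{3} \approx 0.66667$)
$1546 \left(23 - t\right) = 1546 \left(23 - \frac{2}{3}\right) = 1546 \cdot \frac{67}{3} = \frac{103582}{3}$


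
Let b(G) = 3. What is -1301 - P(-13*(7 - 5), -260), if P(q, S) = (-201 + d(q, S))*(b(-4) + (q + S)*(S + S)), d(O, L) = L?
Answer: 68560002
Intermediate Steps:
P(q, S) = (-201 + S)*(3 + 2*S*(S + q)) (P(q, S) = (-201 + S)*(3 + (q + S)*(S + S)) = (-201 + S)*(3 + (S + q)*(2*S)) = (-201 + S)*(3 + 2*S*(S + q)))
-1301 - P(-13*(7 - 5), -260) = -1301 - (-603 - 402*(-260)² + 2*(-260)³ + 3*(-260) - 402*(-260)*(-13*(7 - 5)) + 2*(-13*(7 - 5))*(-260)²) = -1301 - (-603 - 402*67600 + 2*(-17576000) - 780 - 402*(-260)*(-13*2) + 2*(-13*2)*67600) = -1301 - (-603 - 27175200 - 35152000 - 780 - 402*(-260)*(-26) + 2*(-26)*67600) = -1301 - (-603 - 27175200 - 35152000 - 780 - 2717520 - 3515200) = -1301 - 1*(-68561303) = -1301 + 68561303 = 68560002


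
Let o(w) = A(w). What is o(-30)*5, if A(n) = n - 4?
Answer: -170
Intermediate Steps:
A(n) = -4 + n
o(w) = -4 + w
o(-30)*5 = (-4 - 30)*5 = -34*5 = -170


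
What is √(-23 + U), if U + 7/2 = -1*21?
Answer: I*√190/2 ≈ 6.892*I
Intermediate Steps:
U = -49/2 (U = -7/2 - 1*21 = -7/2 - 21 = -49/2 ≈ -24.500)
√(-23 + U) = √(-23 - 49/2) = √(-95/2) = I*√190/2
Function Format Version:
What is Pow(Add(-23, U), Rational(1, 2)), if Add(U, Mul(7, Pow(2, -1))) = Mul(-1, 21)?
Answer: Mul(Rational(1, 2), I, Pow(190, Rational(1, 2))) ≈ Mul(6.8920, I)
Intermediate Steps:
U = Rational(-49, 2) (U = Add(Rational(-7, 2), Mul(-1, 21)) = Add(Rational(-7, 2), -21) = Rational(-49, 2) ≈ -24.500)
Pow(Add(-23, U), Rational(1, 2)) = Pow(Add(-23, Rational(-49, 2)), Rational(1, 2)) = Pow(Rational(-95, 2), Rational(1, 2)) = Mul(Rational(1, 2), I, Pow(190, Rational(1, 2)))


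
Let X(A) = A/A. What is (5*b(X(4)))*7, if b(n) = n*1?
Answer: 35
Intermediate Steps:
X(A) = 1
b(n) = n
(5*b(X(4)))*7 = (5*1)*7 = 5*7 = 35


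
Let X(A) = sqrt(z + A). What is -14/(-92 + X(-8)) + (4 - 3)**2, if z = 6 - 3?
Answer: 9757/8469 + 14*I*sqrt(5)/8469 ≈ 1.1521 + 0.0036964*I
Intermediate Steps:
z = 3
X(A) = sqrt(3 + A)
-14/(-92 + X(-8)) + (4 - 3)**2 = -14/(-92 + sqrt(3 - 8)) + (4 - 3)**2 = -14/(-92 + sqrt(-5)) + 1**2 = -14/(-92 + I*sqrt(5)) + 1 = 1 - 14/(-92 + I*sqrt(5))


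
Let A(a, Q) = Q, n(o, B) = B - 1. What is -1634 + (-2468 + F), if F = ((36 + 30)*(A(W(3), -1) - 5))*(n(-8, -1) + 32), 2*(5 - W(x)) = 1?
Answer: -15982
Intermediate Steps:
W(x) = 9/2 (W(x) = 5 - 1/2*1 = 5 - 1/2 = 9/2)
n(o, B) = -1 + B
F = -11880 (F = ((36 + 30)*(-1 - 5))*((-1 - 1) + 32) = (66*(-6))*(-2 + 32) = -396*30 = -11880)
-1634 + (-2468 + F) = -1634 + (-2468 - 11880) = -1634 - 14348 = -15982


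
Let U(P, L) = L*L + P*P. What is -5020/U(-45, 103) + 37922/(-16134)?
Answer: -140024807/50959239 ≈ -2.7478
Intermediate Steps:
U(P, L) = L² + P²
-5020/U(-45, 103) + 37922/(-16134) = -5020/(103² + (-45)²) + 37922/(-16134) = -5020/(10609 + 2025) + 37922*(-1/16134) = -5020/12634 - 18961/8067 = -5020*1/12634 - 18961/8067 = -2510/6317 - 18961/8067 = -140024807/50959239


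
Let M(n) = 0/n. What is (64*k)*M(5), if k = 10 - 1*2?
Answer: 0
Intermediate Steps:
M(n) = 0
k = 8 (k = 10 - 2 = 8)
(64*k)*M(5) = (64*8)*0 = 512*0 = 0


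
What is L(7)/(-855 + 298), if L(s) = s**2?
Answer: -49/557 ≈ -0.087971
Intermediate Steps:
L(7)/(-855 + 298) = 7**2/(-855 + 298) = 49/(-557) = 49*(-1/557) = -49/557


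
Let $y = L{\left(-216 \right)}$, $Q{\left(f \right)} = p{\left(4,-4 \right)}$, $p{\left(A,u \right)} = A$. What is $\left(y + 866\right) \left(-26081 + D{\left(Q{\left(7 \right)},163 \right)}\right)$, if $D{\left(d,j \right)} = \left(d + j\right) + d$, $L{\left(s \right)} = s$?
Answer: $-16841500$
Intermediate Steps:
$Q{\left(f \right)} = 4$
$D{\left(d,j \right)} = j + 2 d$
$y = -216$
$\left(y + 866\right) \left(-26081 + D{\left(Q{\left(7 \right)},163 \right)}\right) = \left(-216 + 866\right) \left(-26081 + \left(163 + 2 \cdot 4\right)\right) = 650 \left(-26081 + \left(163 + 8\right)\right) = 650 \left(-26081 + 171\right) = 650 \left(-25910\right) = -16841500$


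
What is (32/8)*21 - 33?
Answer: 51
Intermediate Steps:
(32/8)*21 - 33 = (32*(1/8))*21 - 33 = 4*21 - 33 = 84 - 33 = 51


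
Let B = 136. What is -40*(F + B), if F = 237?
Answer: -14920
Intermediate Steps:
-40*(F + B) = -40*(237 + 136) = -40*373 = -14920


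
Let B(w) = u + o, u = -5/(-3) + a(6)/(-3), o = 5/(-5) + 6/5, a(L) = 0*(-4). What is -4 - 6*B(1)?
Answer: -76/5 ≈ -15.200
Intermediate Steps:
a(L) = 0
o = 1/5 (o = 5*(-1/5) + 6*(1/5) = -1 + 6/5 = 1/5 ≈ 0.20000)
u = 5/3 (u = -5/(-3) + 0/(-3) = -5*(-1/3) + 0*(-1/3) = 5/3 + 0 = 5/3 ≈ 1.6667)
B(w) = 28/15 (B(w) = 5/3 + 1/5 = 28/15)
-4 - 6*B(1) = -4 - 6*28/15 = -4 - 56/5 = -76/5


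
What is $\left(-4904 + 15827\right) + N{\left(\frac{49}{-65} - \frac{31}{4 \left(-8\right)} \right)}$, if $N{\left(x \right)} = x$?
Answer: $\frac{22720287}{2080} \approx 10923.0$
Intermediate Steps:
$\left(-4904 + 15827\right) + N{\left(\frac{49}{-65} - \frac{31}{4 \left(-8\right)} \right)} = \left(-4904 + 15827\right) + \left(\frac{49}{-65} - \frac{31}{4 \left(-8\right)}\right) = 10923 - \left(\frac{49}{65} + \frac{31}{-32}\right) = 10923 - - \frac{447}{2080} = 10923 + \left(- \frac{49}{65} + \frac{31}{32}\right) = 10923 + \frac{447}{2080} = \frac{22720287}{2080}$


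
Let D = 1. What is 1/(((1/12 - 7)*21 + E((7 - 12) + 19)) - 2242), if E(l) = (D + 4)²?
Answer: -4/9449 ≈ -0.00042333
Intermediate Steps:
E(l) = 25 (E(l) = (1 + 4)² = 5² = 25)
1/(((1/12 - 7)*21 + E((7 - 12) + 19)) - 2242) = 1/(((1/12 - 7)*21 + 25) - 2242) = 1/((-83/12*21 + 25) - 2242) = 1/((-581/4 + 25) - 2242) = 1/(-481/4 - 2242) = 1/(-9449/4) = -4/9449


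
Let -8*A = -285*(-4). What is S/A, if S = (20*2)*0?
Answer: 0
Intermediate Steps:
S = 0 (S = 40*0 = 0)
A = -285/2 (A = -(-285)*(-4)/8 = -1/8*1140 = -285/2 ≈ -142.50)
S/A = 0/(-285/2) = 0*(-2/285) = 0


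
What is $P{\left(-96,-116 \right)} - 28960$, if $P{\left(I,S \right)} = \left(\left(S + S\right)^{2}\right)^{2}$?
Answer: $2896994016$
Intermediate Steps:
$P{\left(I,S \right)} = 16 S^{4}$ ($P{\left(I,S \right)} = \left(\left(2 S\right)^{2}\right)^{2} = \left(4 S^{2}\right)^{2} = 16 S^{4}$)
$P{\left(-96,-116 \right)} - 28960 = 16 \left(-116\right)^{4} - 28960 = 16 \cdot 181063936 - 28960 = 2897022976 - 28960 = 2896994016$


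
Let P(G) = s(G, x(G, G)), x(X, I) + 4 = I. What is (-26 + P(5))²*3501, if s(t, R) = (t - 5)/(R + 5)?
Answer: 2366676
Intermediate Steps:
x(X, I) = -4 + I
s(t, R) = (-5 + t)/(5 + R)
P(G) = (-5 + G)/(1 + G) (P(G) = (-5 + G)/(5 + (-4 + G)) = (-5 + G)/(1 + G))
(-26 + P(5))²*3501 = (-26 + (-5 + 5)/(1 + 5))²*3501 = (-26 + 0/6)²*3501 = (-26 + (⅙)*0)²*3501 = (-26 + 0)²*3501 = (-26)²*3501 = 676*3501 = 2366676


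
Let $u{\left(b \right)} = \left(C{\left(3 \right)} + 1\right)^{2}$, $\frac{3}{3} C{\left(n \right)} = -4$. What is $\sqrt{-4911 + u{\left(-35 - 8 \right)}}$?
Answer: $i \sqrt{4902} \approx 70.014 i$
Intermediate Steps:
$C{\left(n \right)} = -4$
$u{\left(b \right)} = 9$ ($u{\left(b \right)} = \left(-4 + 1\right)^{2} = \left(-3\right)^{2} = 9$)
$\sqrt{-4911 + u{\left(-35 - 8 \right)}} = \sqrt{-4911 + 9} = \sqrt{-4902} = i \sqrt{4902}$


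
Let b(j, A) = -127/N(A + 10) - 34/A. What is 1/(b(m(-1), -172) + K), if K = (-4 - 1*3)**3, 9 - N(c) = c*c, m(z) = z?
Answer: -2256210/773423113 ≈ -0.0029172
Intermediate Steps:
N(c) = 9 - c**2 (N(c) = 9 - c*c = 9 - c**2)
b(j, A) = -127/(9 - (10 + A)**2) - 34/A (b(j, A) = -127/(9 - (A + 10)**2) - 34/A = -127/(9 - (10 + A)**2) - 34/A)
K = -343 (K = (-4 - 3)**3 = (-7)**3 = -343)
1/(b(m(-1), -172) + K) = 1/((-34/(-172) + 127/(-9 + (10 - 172)**2)) - 343) = 1/((-34*(-1/172) + 127/(-9 + (-162)**2)) - 343) = 1/((17/86 + 127/(-9 + 26244)) - 343) = 1/((17/86 + 127/26235) - 343) = 1/(456917/2256210 - 343) = 1/(-773423113/2256210) = -2256210/773423113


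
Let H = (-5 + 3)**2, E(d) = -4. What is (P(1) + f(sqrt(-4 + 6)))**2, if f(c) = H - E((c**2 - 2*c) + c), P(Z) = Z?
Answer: 81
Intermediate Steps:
H = 4 (H = (-2)**2 = 4)
f(c) = 8 (f(c) = 4 - 1*(-4) = 4 + 4 = 8)
(P(1) + f(sqrt(-4 + 6)))**2 = (1 + 8)**2 = 9**2 = 81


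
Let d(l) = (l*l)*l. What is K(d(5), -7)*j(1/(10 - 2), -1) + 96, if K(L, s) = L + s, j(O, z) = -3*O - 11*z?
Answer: 5399/4 ≈ 1349.8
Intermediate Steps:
d(l) = l³ (d(l) = l²*l = l³)
j(O, z) = -11*z - 3*O
K(d(5), -7)*j(1/(10 - 2), -1) + 96 = (5³ - 7)*(-11*(-1) - 3/(10 - 2)) + 96 = (125 - 7)*(11 - 3/8) + 96 = 118*(11 - 3*⅛) + 96 = 118*(11 - 3/8) + 96 = 118*(85/8) + 96 = 5015/4 + 96 = 5399/4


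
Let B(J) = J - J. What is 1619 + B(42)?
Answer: 1619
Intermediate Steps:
B(J) = 0
1619 + B(42) = 1619 + 0 = 1619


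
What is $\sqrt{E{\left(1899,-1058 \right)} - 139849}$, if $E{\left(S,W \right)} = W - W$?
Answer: $i \sqrt{139849} \approx 373.96 i$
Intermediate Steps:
$E{\left(S,W \right)} = 0$
$\sqrt{E{\left(1899,-1058 \right)} - 139849} = \sqrt{0 - 139849} = \sqrt{-139849} = i \sqrt{139849}$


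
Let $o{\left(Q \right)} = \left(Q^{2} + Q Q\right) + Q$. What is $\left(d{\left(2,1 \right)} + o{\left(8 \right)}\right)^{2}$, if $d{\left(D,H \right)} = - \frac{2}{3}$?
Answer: $\frac{164836}{9} \approx 18315.0$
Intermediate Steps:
$o{\left(Q \right)} = Q + 2 Q^{2}$ ($o{\left(Q \right)} = \left(Q^{2} + Q^{2}\right) + Q = 2 Q^{2} + Q = Q + 2 Q^{2}$)
$d{\left(D,H \right)} = - \frac{2}{3}$ ($d{\left(D,H \right)} = \left(-2\right) \frac{1}{3} = - \frac{2}{3}$)
$\left(d{\left(2,1 \right)} + o{\left(8 \right)}\right)^{2} = \left(- \frac{2}{3} + 8 \left(1 + 2 \cdot 8\right)\right)^{2} = \left(- \frac{2}{3} + 8 \left(1 + 16\right)\right)^{2} = \left(- \frac{2}{3} + 8 \cdot 17\right)^{2} = \left(- \frac{2}{3} + 136\right)^{2} = \left(\frac{406}{3}\right)^{2} = \frac{164836}{9}$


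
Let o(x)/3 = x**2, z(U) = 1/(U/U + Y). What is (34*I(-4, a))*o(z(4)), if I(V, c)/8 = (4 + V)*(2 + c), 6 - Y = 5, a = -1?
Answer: 0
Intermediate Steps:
Y = 1 (Y = 6 - 1*5 = 6 - 5 = 1)
I(V, c) = 8*(2 + c)*(4 + V) (I(V, c) = 8*((4 + V)*(2 + c)) = 8*((2 + c)*(4 + V)) = 8*(2 + c)*(4 + V))
z(U) = 1/2 (z(U) = 1/(U/U + 1) = 1/(1 + 1) = 1/2)
o(x) = 3*x**2
(34*I(-4, a))*o(z(4)) = (34*(64 + 16*(-4) + 32*(-1) + 8*(-4)*(-1)))*(3*(1/2)**2) = (34*(64 - 64 - 32 + 32))*(3*(1/4)) = (34*0)*(3/4) = 0*(3/4) = 0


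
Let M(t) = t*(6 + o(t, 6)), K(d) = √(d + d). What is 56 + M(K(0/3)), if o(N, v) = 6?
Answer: 56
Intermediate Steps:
K(d) = √2*√d (K(d) = √(2*d) = √2*√d)
M(t) = 12*t (M(t) = t*(6 + 6) = t*12 = 12*t)
56 + M(K(0/3)) = 56 + 12*(√2*√(0/3)) = 56 + 12*(√2*√(0*(⅓))) = 56 + 12*(√2*√0) = 56 + 12*(√2*0) = 56 + 12*0 = 56 + 0 = 56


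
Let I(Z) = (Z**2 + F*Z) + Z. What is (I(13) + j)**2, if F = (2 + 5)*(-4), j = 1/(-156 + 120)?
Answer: 42941809/1296 ≈ 33134.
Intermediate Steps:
j = -1/36 (j = 1/(-36) = -1/36 ≈ -0.027778)
F = -28 (F = 7*(-4) = -28)
I(Z) = Z**2 - 27*Z (I(Z) = (Z**2 - 28*Z) + Z = Z**2 - 27*Z)
(I(13) + j)**2 = (13*(-27 + 13) - 1/36)**2 = (13*(-14) - 1/36)**2 = (-182 - 1/36)**2 = (-6553/36)**2 = 42941809/1296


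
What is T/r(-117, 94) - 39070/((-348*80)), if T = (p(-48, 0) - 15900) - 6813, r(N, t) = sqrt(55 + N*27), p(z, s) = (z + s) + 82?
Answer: 3907/2784 + 22679*I*sqrt(194)/776 ≈ 1.4034 + 407.06*I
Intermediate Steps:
p(z, s) = 82 + s + z (p(z, s) = (s + z) + 82 = 82 + s + z)
r(N, t) = sqrt(55 + 27*N)
T = -22679 (T = ((82 + 0 - 48) - 15900) - 6813 = (34 - 15900) - 6813 = -15866 - 6813 = -22679)
T/r(-117, 94) - 39070/((-348*80)) = -22679/sqrt(55 + 27*(-117)) - 39070/((-348*80)) = -22679/sqrt(55 - 3159) - 39070/(-27840) = -22679*(-I*sqrt(194)/776) - 39070*(-1/27840) = -22679*(-I*sqrt(194)/776) + 3907/2784 = -(-22679)*I*sqrt(194)/776 + 3907/2784 = 22679*I*sqrt(194)/776 + 3907/2784 = 3907/2784 + 22679*I*sqrt(194)/776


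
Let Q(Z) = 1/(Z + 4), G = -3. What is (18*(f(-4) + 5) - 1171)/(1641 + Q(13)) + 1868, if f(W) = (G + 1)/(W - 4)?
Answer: 104190327/55796 ≈ 1867.3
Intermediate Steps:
f(W) = -2/(-4 + W) (f(W) = (-3 + 1)/(W - 4) = -2/(-4 + W))
Q(Z) = 1/(4 + Z)
(18*(f(-4) + 5) - 1171)/(1641 + Q(13)) + 1868 = (18*(-2/(-4 - 4) + 5) - 1171)/(1641 + 1/(4 + 13)) + 1868 = (18*(-2/(-8) + 5) - 1171)/(1641 + 1/17) + 1868 = (18*(-2*(-⅛) + 5) - 1171)/(1641 + 1/17) + 1868 = (18*(¼ + 5) - 1171)/(27898/17) + 1868 = (18*(21/4) - 1171)*(17/27898) + 1868 = (189/2 - 1171)*(17/27898) + 1868 = -2153/2*17/27898 + 1868 = -36601/55796 + 1868 = 104190327/55796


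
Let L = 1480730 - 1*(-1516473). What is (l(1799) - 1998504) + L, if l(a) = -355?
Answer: 998344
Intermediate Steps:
L = 2997203 (L = 1480730 + 1516473 = 2997203)
(l(1799) - 1998504) + L = (-355 - 1998504) + 2997203 = -1998859 + 2997203 = 998344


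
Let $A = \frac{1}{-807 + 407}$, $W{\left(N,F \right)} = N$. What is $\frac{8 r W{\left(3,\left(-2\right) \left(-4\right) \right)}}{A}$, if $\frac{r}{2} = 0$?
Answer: $0$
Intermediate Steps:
$r = 0$ ($r = 2 \cdot 0 = 0$)
$A = - \frac{1}{400}$ ($A = \frac{1}{-400} = - \frac{1}{400} \approx -0.0025$)
$\frac{8 r W{\left(3,\left(-2\right) \left(-4\right) \right)}}{A} = \frac{8 \cdot 0 \cdot 3}{- \frac{1}{400}} = 0 \cdot 3 \left(-400\right) = 0 \left(-400\right) = 0$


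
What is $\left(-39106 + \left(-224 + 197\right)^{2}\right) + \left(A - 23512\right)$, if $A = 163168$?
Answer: $101279$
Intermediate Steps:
$\left(-39106 + \left(-224 + 197\right)^{2}\right) + \left(A - 23512\right) = \left(-39106 + \left(-224 + 197\right)^{2}\right) + \left(163168 - 23512\right) = \left(-39106 + \left(-27\right)^{2}\right) + \left(163168 - 23512\right) = \left(-39106 + 729\right) + 139656 = -38377 + 139656 = 101279$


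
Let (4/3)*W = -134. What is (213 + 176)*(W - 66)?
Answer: -129537/2 ≈ -64769.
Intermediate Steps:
W = -201/2 (W = (¾)*(-134) = -201/2 ≈ -100.50)
(213 + 176)*(W - 66) = (213 + 176)*(-201/2 - 66) = 389*(-333/2) = -129537/2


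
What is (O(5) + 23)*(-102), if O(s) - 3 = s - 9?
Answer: -2244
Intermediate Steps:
O(s) = -6 + s (O(s) = 3 + (s - 9) = 3 + (-9 + s) = -6 + s)
(O(5) + 23)*(-102) = ((-6 + 5) + 23)*(-102) = (-1 + 23)*(-102) = 22*(-102) = -2244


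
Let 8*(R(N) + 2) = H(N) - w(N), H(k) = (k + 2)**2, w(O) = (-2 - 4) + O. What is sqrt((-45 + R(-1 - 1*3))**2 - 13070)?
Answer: I*sqrt(176359)/4 ≈ 104.99*I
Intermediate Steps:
w(O) = -6 + O
H(k) = (2 + k)**2
R(N) = -5/4 - N/8 + (2 + N)**2/8 (R(N) = -2 + ((2 + N)**2 - (-6 + N))/8 = -2 + ((2 + N)**2 + (6 - N))/8 = -2 + (6 + (2 + N)**2 - N)/8 = -2 + (3/4 - N/8 + (2 + N)**2/8) = -5/4 - N/8 + (2 + N)**2/8)
sqrt((-45 + R(-1 - 1*3))**2 - 13070) = sqrt((-45 + (-5/4 - (-1 - 1*3)/8 + (2 + (-1 - 1*3))**2/8))**2 - 13070) = sqrt((-45 + (-5/4 - (-1 - 3)/8 + (2 + (-1 - 3))**2/8))**2 - 13070) = sqrt((-45 + (-5/4 - 1/8*(-4) + (2 - 4)**2/8))**2 - 13070) = sqrt((-45 + (-5/4 + 1/2 + (1/8)*(-2)**2))**2 - 13070) = sqrt((-45 + (-5/4 + 1/2 + (1/8)*4))**2 - 13070) = sqrt((-45 + (-5/4 + 1/2 + 1/2))**2 - 13070) = sqrt((-45 - 1/4)**2 - 13070) = sqrt((-181/4)**2 - 13070) = sqrt(32761/16 - 13070) = sqrt(-176359/16) = I*sqrt(176359)/4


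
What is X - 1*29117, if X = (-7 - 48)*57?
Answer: -32252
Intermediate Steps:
X = -3135 (X = -55*57 = -3135)
X - 1*29117 = -3135 - 1*29117 = -3135 - 29117 = -32252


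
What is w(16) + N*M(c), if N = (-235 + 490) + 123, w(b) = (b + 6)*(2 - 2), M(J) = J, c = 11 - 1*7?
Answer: 1512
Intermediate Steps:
c = 4 (c = 11 - 7 = 4)
w(b) = 0 (w(b) = (6 + b)*0 = 0)
N = 378 (N = 255 + 123 = 378)
w(16) + N*M(c) = 0 + 378*4 = 0 + 1512 = 1512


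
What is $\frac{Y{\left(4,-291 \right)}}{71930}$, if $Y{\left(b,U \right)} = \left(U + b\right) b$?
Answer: $- \frac{574}{35965} \approx -0.01596$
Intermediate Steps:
$Y{\left(b,U \right)} = b \left(U + b\right)$
$\frac{Y{\left(4,-291 \right)}}{71930} = \frac{4 \left(-291 + 4\right)}{71930} = 4 \left(-287\right) \frac{1}{71930} = \left(-1148\right) \frac{1}{71930} = - \frac{574}{35965}$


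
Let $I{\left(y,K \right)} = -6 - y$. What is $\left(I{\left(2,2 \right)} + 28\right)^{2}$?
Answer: $400$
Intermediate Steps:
$\left(I{\left(2,2 \right)} + 28\right)^{2} = \left(\left(-6 - 2\right) + 28\right)^{2} = \left(-8 + 28\right)^{2} = 20^{2} = 400$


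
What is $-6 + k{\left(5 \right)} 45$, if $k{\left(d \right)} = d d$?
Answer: $1119$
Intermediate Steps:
$k{\left(d \right)} = d^{2}$
$-6 + k{\left(5 \right)} 45 = -6 + 5^{2} \cdot 45 = -6 + 25 \cdot 45 = -6 + 1125 = 1119$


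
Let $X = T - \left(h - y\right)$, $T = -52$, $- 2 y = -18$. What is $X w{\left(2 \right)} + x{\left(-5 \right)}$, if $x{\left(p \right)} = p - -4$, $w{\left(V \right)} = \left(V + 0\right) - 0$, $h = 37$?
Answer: $-161$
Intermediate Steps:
$y = 9$ ($y = \left(- \frac{1}{2}\right) \left(-18\right) = 9$)
$w{\left(V \right)} = V$ ($w{\left(V \right)} = V + 0 = V$)
$x{\left(p \right)} = 4 + p$ ($x{\left(p \right)} = p + 4 = 4 + p$)
$X = -80$ ($X = -52 + \left(9 - 37\right) = -52 - 28 = -80$)
$X w{\left(2 \right)} + x{\left(-5 \right)} = \left(-80\right) 2 + \left(4 - 5\right) = -160 - 1 = -161$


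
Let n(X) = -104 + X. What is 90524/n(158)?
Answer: 45262/27 ≈ 1676.4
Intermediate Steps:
90524/n(158) = 90524/(-104 + 158) = 90524/54 = 90524*(1/54) = 45262/27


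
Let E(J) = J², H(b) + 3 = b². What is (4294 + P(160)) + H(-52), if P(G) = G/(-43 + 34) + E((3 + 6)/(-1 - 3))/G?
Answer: 160755929/23040 ≈ 6977.3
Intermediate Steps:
H(b) = -3 + b²
P(G) = -G/9 + 81/(16*G) (P(G) = G/(-43 + 34) + ((3 + 6)/(-1 - 3))²/G = G/(-9) + (9/(-4))²/G = G*(-⅑) + (9*(-¼))²/G = -G/9 + (-9/4)²/G = -G/9 + 81/(16*G))
(4294 + P(160)) + H(-52) = (4294 + (-⅑*160 + (81/16)/160)) + (-3 + (-52)²) = (4294 + (-160/9 + (81/16)*(1/160))) + (-3 + 2704) = (4294 + (-160/9 + 81/2560)) + 2701 = (4294 - 408871/23040) + 2701 = 98524889/23040 + 2701 = 160755929/23040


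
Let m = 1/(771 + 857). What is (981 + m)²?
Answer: 2550629390761/2650384 ≈ 9.6236e+5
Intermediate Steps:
m = 1/1628 ≈ 0.00061425
(981 + m)² = (981 + 1/1628)² = (1597069/1628)² = 2550629390761/2650384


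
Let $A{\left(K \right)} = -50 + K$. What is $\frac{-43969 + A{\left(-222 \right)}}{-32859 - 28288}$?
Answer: $\frac{44241}{61147} \approx 0.72352$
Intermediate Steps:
$\frac{-43969 + A{\left(-222 \right)}}{-32859 - 28288} = \frac{-43969 - 272}{-32859 - 28288} = \frac{-43969 - 272}{-61147} = \left(-44241\right) \left(- \frac{1}{61147}\right) = \frac{44241}{61147}$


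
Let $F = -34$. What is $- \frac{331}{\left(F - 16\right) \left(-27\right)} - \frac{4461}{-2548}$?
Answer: $\frac{2589481}{1719900} \approx 1.5056$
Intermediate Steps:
$- \frac{331}{\left(F - 16\right) \left(-27\right)} - \frac{4461}{-2548} = - \frac{331}{\left(-34 - 16\right) \left(-27\right)} - \frac{4461}{-2548} = - \frac{331}{\left(-34 - 16\right) \left(-27\right)} - - \frac{4461}{2548} = - \frac{331}{\left(-50\right) \left(-27\right)} + \frac{4461}{2548} = - \frac{331}{1350} + \frac{4461}{2548} = \frac{2589481}{1719900}$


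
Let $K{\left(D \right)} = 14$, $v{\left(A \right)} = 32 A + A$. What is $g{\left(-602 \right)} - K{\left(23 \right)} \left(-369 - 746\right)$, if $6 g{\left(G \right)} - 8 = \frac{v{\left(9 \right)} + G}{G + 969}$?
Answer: $\frac{11458617}{734} \approx 15611.0$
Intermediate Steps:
$v{\left(A \right)} = 33 A$
$g{\left(G \right)} = \frac{4}{3} + \frac{297 + G}{6 \left(969 + G\right)}$ ($g{\left(G \right)} = \frac{4}{3} + \frac{\left(33 \cdot 9 + G\right) \frac{1}{G + 969}}{6} = \frac{4}{3} + \frac{\left(297 + G\right) \frac{1}{969 + G}}{6} = \frac{4}{3} + \frac{\frac{1}{969 + G} \left(297 + G\right)}{6} = \frac{4}{3} + \frac{297 + G}{6 \left(969 + G\right)}$)
$g{\left(-602 \right)} - K{\left(23 \right)} \left(-369 - 746\right) = \frac{2683 + 3 \left(-602\right)}{2 \left(969 - 602\right)} - 14 \left(-369 - 746\right) = \frac{2683 - 1806}{2 \cdot 367} - 14 \left(-1115\right) = \frac{1}{2} \cdot \frac{1}{367} \cdot 877 - -15610 = \frac{877}{734} + 15610 = \frac{11458617}{734}$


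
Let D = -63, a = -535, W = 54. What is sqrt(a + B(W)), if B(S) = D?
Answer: I*sqrt(598) ≈ 24.454*I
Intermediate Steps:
B(S) = -63
sqrt(a + B(W)) = sqrt(-535 - 63) = sqrt(-598) = I*sqrt(598)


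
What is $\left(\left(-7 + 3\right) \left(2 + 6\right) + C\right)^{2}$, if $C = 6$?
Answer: $676$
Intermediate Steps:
$\left(\left(-7 + 3\right) \left(2 + 6\right) + C\right)^{2} = \left(\left(-7 + 3\right) \left(2 + 6\right) + 6\right)^{2} = \left(\left(-4\right) 8 + 6\right)^{2} = \left(-32 + 6\right)^{2} = \left(-26\right)^{2} = 676$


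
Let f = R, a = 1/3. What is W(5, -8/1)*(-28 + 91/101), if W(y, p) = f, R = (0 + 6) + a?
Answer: -52003/303 ≈ -171.63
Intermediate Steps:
a = ⅓ ≈ 0.33333
R = 19/3 (R = (0 + 6) + ⅓ = 6 + ⅓ = 19/3 ≈ 6.3333)
f = 19/3 ≈ 6.3333
W(y, p) = 19/3
W(5, -8/1)*(-28 + 91/101) = 19*(-28 + 91/101)/3 = (19/3)*(-2737/101) = -52003/303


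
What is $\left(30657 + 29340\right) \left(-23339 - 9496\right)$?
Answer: $-1970001495$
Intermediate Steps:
$\left(30657 + 29340\right) \left(-23339 - 9496\right) = 59997 \left(-32835\right) = -1970001495$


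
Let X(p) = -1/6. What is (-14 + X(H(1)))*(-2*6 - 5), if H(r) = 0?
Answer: 1445/6 ≈ 240.83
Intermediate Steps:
X(p) = -1/6 (X(p) = -1*1/6 = -1/6)
(-14 + X(H(1)))*(-2*6 - 5) = (-14 - 1/6)*(-2*6 - 5) = -85*(-12 - 5)/6 = -85/6*(-17) = 1445/6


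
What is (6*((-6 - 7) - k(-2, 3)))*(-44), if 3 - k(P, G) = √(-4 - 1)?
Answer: 4224 - 264*I*√5 ≈ 4224.0 - 590.32*I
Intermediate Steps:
k(P, G) = 3 - I*√5 (k(P, G) = 3 - √(-4 - 1) = 3 - √(-5) = 3 - I*√5)
(6*((-6 - 7) - k(-2, 3)))*(-44) = (6*((-6 - 7) - (3 - I*√5)))*(-44) = (6*(-13 + (-3 + I*√5)))*(-44) = (6*(-16 + I*√5))*(-44) = (-96 + 6*I*√5)*(-44) = 4224 - 264*I*√5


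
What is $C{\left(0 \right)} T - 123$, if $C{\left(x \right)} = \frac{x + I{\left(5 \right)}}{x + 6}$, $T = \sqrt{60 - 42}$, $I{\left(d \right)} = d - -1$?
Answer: $-123 + 3 \sqrt{2} \approx -118.76$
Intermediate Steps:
$I{\left(d \right)} = 1 + d$ ($I{\left(d \right)} = d + 1 = 1 + d$)
$T = 3 \sqrt{2}$ ($T = \sqrt{18} = 3 \sqrt{2} \approx 4.2426$)
$C{\left(x \right)} = 1$ ($C{\left(x \right)} = \frac{x + \left(1 + 5\right)}{x + 6} = \frac{x + 6}{6 + x} = \frac{6 + x}{6 + x} = 1$)
$C{\left(0 \right)} T - 123 = 1 \cdot 3 \sqrt{2} - 123 = 3 \sqrt{2} - 123 = -123 + 3 \sqrt{2}$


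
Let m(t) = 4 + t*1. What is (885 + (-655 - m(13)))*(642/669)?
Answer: 45582/223 ≈ 204.40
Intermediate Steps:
m(t) = 4 + t
(885 + (-655 - m(13)))*(642/669) = (885 + (-655 - (4 + 13)))*(642/669) = (885 + (-655 - 1*17))*(642*(1/669)) = (885 + (-655 - 17))*(214/223) = (885 - 672)*(214/223) = 213*(214/223) = 45582/223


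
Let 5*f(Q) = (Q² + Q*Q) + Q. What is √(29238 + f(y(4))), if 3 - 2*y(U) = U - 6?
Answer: 171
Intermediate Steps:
y(U) = 9/2 - U/2 (y(U) = 3/2 - (U - 6)/2 = 3/2 - (-6 + U)/2 = 3/2 + (3 - U/2) = 9/2 - U/2)
f(Q) = Q/5 + 2*Q²/5 (f(Q) = ((Q² + Q*Q) + Q)/5 = ((Q² + Q²) + Q)/5 = (2*Q² + Q)/5 = (Q + 2*Q²)/5 = Q/5 + 2*Q²/5)
√(29238 + f(y(4))) = √(29238 + (9/2 - ½*4)*(1 + 2*(9/2 - ½*4))/5) = √(29238 + (9/2 - 2)*(1 + 2*(9/2 - 2))/5) = √(29238 + (⅕)*(5/2)*(1 + 2*(5/2))) = √(29238 + (⅕)*(5/2)*(1 + 5)) = √(29238 + (⅕)*(5/2)*6) = √(29238 + 3) = √29241 = 171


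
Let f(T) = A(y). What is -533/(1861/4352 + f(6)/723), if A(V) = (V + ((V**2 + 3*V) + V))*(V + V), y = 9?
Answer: -559027456/3738613 ≈ -149.53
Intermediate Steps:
A(V) = 2*V*(V**2 + 5*V) (A(V) = (V + (V**2 + 4*V))*(2*V) = (V**2 + 5*V)*(2*V) = 2*V*(V**2 + 5*V))
f(T) = 2268 (f(T) = 2*9**2*(5 + 9) = 2*81*14 = 2268)
-533/(1861/4352 + f(6)/723) = -533/(1861/4352 + 2268/723) = -533/(1861*(1/4352) + 2268*(1/723)) = -533/(1861/4352 + 756/241) = -533/3738613/1048832 = -533*1048832/3738613 = -559027456/3738613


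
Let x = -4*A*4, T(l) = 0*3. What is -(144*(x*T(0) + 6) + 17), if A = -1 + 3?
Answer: -881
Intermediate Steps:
T(l) = 0
A = 2
x = -32 (x = -4*2*4 = -8*4 = -32)
-(144*(x*T(0) + 6) + 17) = -(144*(-32*0 + 6) + 17) = -(144*(0 + 6) + 17) = -(144*6 + 17) = -(864 + 17) = -1*881 = -881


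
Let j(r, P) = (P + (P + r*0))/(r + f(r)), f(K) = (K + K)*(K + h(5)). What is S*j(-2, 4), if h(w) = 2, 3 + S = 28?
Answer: -100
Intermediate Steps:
S = 25 (S = -3 + 28 = 25)
f(K) = 2*K*(2 + K) (f(K) = (K + K)*(K + 2) = (2*K)*(2 + K) = 2*K*(2 + K))
j(r, P) = 2*P/(r + 2*r*(2 + r)) (j(r, P) = (P + (P + r*0))/(r + 2*r*(2 + r)) = (P + (P + 0))/(r + 2*r*(2 + r)) = (P + P)/(r + 2*r*(2 + r)) = (2*P)/(r + 2*r*(2 + r)) = 2*P/(r + 2*r*(2 + r)))
S*j(-2, 4) = 25*(2*4/(-2*(5 + 2*(-2)))) = 25*(2*4*(-1/2)/(5 - 4)) = 25*(2*4*(-1/2)/1) = 25*(2*4*(-1/2)*1) = 25*(-4) = -100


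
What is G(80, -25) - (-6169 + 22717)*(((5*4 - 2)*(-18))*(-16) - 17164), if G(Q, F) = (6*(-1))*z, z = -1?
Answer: 198245046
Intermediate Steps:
G(Q, F) = 6 (G(Q, F) = (6*(-1))*(-1) = -6*(-1) = 6)
G(80, -25) - (-6169 + 22717)*(((5*4 - 2)*(-18))*(-16) - 17164) = 6 - (-6169 + 22717)*(((5*4 - 2)*(-18))*(-16) - 17164) = 6 - 16548*(((20 - 2)*(-18))*(-16) - 17164) = 6 - 16548*((18*(-18))*(-16) - 17164) = 6 - 16548*(-324*(-16) - 17164) = 6 - 16548*(5184 - 17164) = 6 - 16548*(-11980) = 6 - 1*(-198245040) = 6 + 198245040 = 198245046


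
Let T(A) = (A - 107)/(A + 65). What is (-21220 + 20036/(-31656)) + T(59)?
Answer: -5206237727/245334 ≈ -21221.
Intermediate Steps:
T(A) = (-107 + A)/(65 + A)
(-21220 + 20036/(-31656)) + T(59) = (-21220 + 20036/(-31656)) + (-107 + 59)/(65 + 59) = (-21220 + 20036*(-1/31656)) - 48/124 = (-21220 - 5009/7914) + (1/124)*(-48) = -167940089/7914 - 12/31 = -5206237727/245334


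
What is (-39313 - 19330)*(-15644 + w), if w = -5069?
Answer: 1214672459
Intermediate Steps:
(-39313 - 19330)*(-15644 + w) = (-39313 - 19330)*(-15644 - 5069) = -58643*(-20713) = 1214672459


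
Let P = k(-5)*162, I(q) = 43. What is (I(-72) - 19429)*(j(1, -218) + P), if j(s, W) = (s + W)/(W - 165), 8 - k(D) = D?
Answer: -15640915590/383 ≈ -4.0838e+7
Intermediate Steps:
k(D) = 8 - D
j(s, W) = (W + s)/(-165 + W)
P = 2106 (P = (8 - 1*(-5))*162 = (8 + 5)*162 = 13*162 = 2106)
(I(-72) - 19429)*(j(1, -218) + P) = (43 - 19429)*((-218 + 1)/(-165 - 218) + 2106) = -19386*(-217/(-383) + 2106) = -19386*(-1/383*(-217) + 2106) = -19386*(217/383 + 2106) = -19386*806815/383 = -15640915590/383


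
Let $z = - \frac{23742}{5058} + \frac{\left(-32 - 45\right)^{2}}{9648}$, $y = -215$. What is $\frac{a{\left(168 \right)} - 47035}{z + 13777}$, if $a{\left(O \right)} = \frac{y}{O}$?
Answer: $- \frac{892636455390}{261377197991} \approx -3.4151$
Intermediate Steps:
$z = - \frac{11059663}{2711088}$ ($z = \left(-23742\right) \frac{1}{5058} + \left(-77\right)^{2} \cdot \frac{1}{9648} = - \frac{1319}{281} + 5929 \cdot \frac{1}{9648} = - \frac{1319}{281} + \frac{5929}{9648} = - \frac{11059663}{2711088} \approx -4.0794$)
$a{\left(O \right)} = - \frac{215}{O}$
$\frac{a{\left(168 \right)} - 47035}{z + 13777} = \frac{- \frac{215}{168} - 47035}{- \frac{11059663}{2711088} + 13777} = \frac{\left(-215\right) \frac{1}{168} - 47035}{\frac{37339599713}{2711088}} = \left(- \frac{215}{168} - 47035\right) \frac{2711088}{37339599713} = \left(- \frac{7902095}{168}\right) \frac{2711088}{37339599713} = - \frac{892636455390}{261377197991}$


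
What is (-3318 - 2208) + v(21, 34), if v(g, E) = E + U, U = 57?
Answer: -5435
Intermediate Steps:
v(g, E) = 57 + E (v(g, E) = E + 57 = 57 + E)
(-3318 - 2208) + v(21, 34) = (-3318 - 2208) + (57 + 34) = -5526 + 91 = -5435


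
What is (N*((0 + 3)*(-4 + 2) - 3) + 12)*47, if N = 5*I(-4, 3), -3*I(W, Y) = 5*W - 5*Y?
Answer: -24111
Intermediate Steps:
I(W, Y) = -5*W/3 + 5*Y/3 (I(W, Y) = -(5*W - 5*Y)/3 = -(-5*Y + 5*W)/3 = -5*W/3 + 5*Y/3)
N = 175/3 (N = 5*(-5/3*(-4) + (5/3)*3) = 5*(20/3 + 5) = 5*(35/3) = 175/3 ≈ 58.333)
(N*((0 + 3)*(-4 + 2) - 3) + 12)*47 = (175*((0 + 3)*(-4 + 2) - 3)/3 + 12)*47 = (175*(3*(-2) - 3)/3 + 12)*47 = (175*(-6 - 3)/3 + 12)*47 = ((175/3)*(-9) + 12)*47 = (-525 + 12)*47 = -513*47 = -24111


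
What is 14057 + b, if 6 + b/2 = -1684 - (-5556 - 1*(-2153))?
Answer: 17483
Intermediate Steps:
b = 3426 (b = -12 + 2*(-1684 - (-5556 - 1*(-2153))) = -12 + 2*(-1684 - (-5556 + 2153)) = -12 + 2*(-1684 - 1*(-3403)) = -12 + 2*(-1684 + 3403) = -12 + 2*1719 = -12 + 3438 = 3426)
14057 + b = 14057 + 3426 = 17483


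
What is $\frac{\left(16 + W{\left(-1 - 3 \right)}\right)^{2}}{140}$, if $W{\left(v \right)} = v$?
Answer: $\frac{36}{35} \approx 1.0286$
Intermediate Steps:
$\frac{\left(16 + W{\left(-1 - 3 \right)}\right)^{2}}{140} = \frac{\left(16 - 4\right)^{2}}{140} = \left(16 - 4\right)^{2} \cdot \frac{1}{140} = 12^{2} \cdot \frac{1}{140} = 144 \cdot \frac{1}{140} = \frac{36}{35}$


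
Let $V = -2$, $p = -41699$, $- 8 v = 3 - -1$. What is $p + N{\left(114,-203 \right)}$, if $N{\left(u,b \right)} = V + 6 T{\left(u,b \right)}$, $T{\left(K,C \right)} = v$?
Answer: $-41704$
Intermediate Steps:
$v = - \frac{1}{2}$ ($v = - \frac{3 - -1}{8} = - \frac{3 + 1}{8} = \left(- \frac{1}{8}\right) 4 = - \frac{1}{2} \approx -0.5$)
$T{\left(K,C \right)} = - \frac{1}{2}$
$N{\left(u,b \right)} = -5$ ($N{\left(u,b \right)} = -2 + 6 \left(- \frac{1}{2}\right) = -2 - 3 = -5$)
$p + N{\left(114,-203 \right)} = -41699 - 5 = -41704$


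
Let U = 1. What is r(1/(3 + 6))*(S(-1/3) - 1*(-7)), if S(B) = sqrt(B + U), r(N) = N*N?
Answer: 7/81 + sqrt(6)/243 ≈ 0.096500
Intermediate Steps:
r(N) = N**2
S(B) = sqrt(1 + B) (S(B) = sqrt(B + 1) = sqrt(1 + B))
r(1/(3 + 6))*(S(-1/3) - 1*(-7)) = (1/(3 + 6))**2*(sqrt(1 - 1/3) - 1*(-7)) = (1/9)**2*(sqrt(1 - 1*1/3) + 7) = (1/9)**2*(sqrt(1 - 1/3) + 7) = (sqrt(2/3) + 7)/81 = (sqrt(6)/3 + 7)/81 = (7 + sqrt(6)/3)/81 = 7/81 + sqrt(6)/243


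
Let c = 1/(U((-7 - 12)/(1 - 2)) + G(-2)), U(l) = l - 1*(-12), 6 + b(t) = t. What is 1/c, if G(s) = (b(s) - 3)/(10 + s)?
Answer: 237/8 ≈ 29.625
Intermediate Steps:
b(t) = -6 + t
G(s) = (-9 + s)/(10 + s) (G(s) = ((-6 + s) - 3)/(10 + s) = (-9 + s)/(10 + s))
U(l) = 12 + l (U(l) = l + 12 = 12 + l)
c = 8/237 (c = 1/((12 + (-7 - 12)/(1 - 2)) + (-9 - 2)/(10 - 2)) = 1/((12 - 19/(-1)) - 11/8) = 1/((12 - 19*(-1)) + (1/8)*(-11)) = 1/((12 + 19) - 11/8) = 1/(31 - 11/8) = 1/(237/8) = 8/237 ≈ 0.033755)
1/c = 1/(8/237) = 237/8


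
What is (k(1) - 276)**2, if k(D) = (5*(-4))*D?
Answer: 87616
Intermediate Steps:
k(D) = -20*D
(k(1) - 276)**2 = (-20*1 - 276)**2 = (-20 - 276)**2 = (-296)**2 = 87616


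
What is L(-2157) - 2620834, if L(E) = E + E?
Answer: -2625148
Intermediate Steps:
L(E) = 2*E
L(-2157) - 2620834 = 2*(-2157) - 2620834 = -4314 - 2620834 = -2625148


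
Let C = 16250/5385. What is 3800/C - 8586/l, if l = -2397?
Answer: 65585778/51935 ≈ 1262.8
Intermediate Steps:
C = 3250/1077 (C = 16250*(1/5385) = 3250/1077 ≈ 3.0176)
3800/C - 8586/l = 3800/(3250/1077) - 8586/(-2397) = 3800*(1077/3250) - 8586*(-1/2397) = 81852/65 + 2862/799 = 65585778/51935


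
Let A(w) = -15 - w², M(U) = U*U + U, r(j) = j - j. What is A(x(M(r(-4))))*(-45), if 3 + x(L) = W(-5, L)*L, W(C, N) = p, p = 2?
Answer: 1080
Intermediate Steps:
r(j) = 0
W(C, N) = 2
M(U) = U + U² (M(U) = U² + U = U + U²)
x(L) = -3 + 2*L
A(x(M(r(-4))))*(-45) = (-15 - (-3 + 2*(0*(1 + 0)))²)*(-45) = (-15 - (-3 + 2*(0*1))²)*(-45) = (-15 - (-3 + 2*0)²)*(-45) = (-15 - (-3 + 0)²)*(-45) = (-15 - 1*(-3)²)*(-45) = (-15 - 1*9)*(-45) = (-15 - 9)*(-45) = -24*(-45) = 1080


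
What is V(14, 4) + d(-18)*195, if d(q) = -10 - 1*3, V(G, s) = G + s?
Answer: -2517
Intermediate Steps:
d(q) = -13 (d(q) = -10 - 3 = -13)
V(14, 4) + d(-18)*195 = (14 + 4) - 13*195 = 18 - 2535 = -2517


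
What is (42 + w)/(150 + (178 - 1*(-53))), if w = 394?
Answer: 436/381 ≈ 1.1444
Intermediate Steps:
(42 + w)/(150 + (178 - 1*(-53))) = (42 + 394)/(150 + (178 - 1*(-53))) = 436/(150 + (178 + 53)) = 436/(150 + 231) = 436/381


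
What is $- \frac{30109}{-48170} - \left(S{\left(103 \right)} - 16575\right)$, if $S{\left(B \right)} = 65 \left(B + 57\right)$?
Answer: $\frac{297479859}{48170} \approx 6175.6$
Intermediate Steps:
$S{\left(B \right)} = 3705 + 65 B$ ($S{\left(B \right)} = 65 \left(57 + B\right) = 3705 + 65 B$)
$- \frac{30109}{-48170} - \left(S{\left(103 \right)} - 16575\right) = - \frac{30109}{-48170} - \left(\left(3705 + 65 \cdot 103\right) - 16575\right) = \left(-30109\right) \left(- \frac{1}{48170}\right) - \left(\left(3705 + 6695\right) - 16575\right) = \frac{30109}{48170} - \left(10400 - 16575\right) = \frac{30109}{48170} - -6175 = \frac{30109}{48170} + 6175 = \frac{297479859}{48170}$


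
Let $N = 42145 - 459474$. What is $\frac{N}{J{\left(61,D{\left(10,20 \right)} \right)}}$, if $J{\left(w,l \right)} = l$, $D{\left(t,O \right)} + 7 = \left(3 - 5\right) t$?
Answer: $\frac{417329}{27} \approx 15457.0$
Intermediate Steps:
$D{\left(t,O \right)} = -7 - 2 t$ ($D{\left(t,O \right)} = -7 + \left(3 - 5\right) t = -7 - 2 t$)
$N = -417329$
$\frac{N}{J{\left(61,D{\left(10,20 \right)} \right)}} = - \frac{417329}{-7 - 20} = - \frac{417329}{-27} = \left(-417329\right) \left(- \frac{1}{27}\right) = \frac{417329}{27}$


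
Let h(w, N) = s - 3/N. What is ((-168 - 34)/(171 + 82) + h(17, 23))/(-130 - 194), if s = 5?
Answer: -515/40986 ≈ -0.012565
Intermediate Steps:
h(w, N) = 5 - 3/N
((-168 - 34)/(171 + 82) + h(17, 23))/(-130 - 194) = ((-168 - 34)/(171 + 82) + (5 - 3/23))/(-130 - 194) = (-202/253 + (5 - 3*1/23))/(-324) = (-202*1/253 + (5 - 3/23))*(-1/324) = (-202/253 + 112/23)*(-1/324) = (1030/253)*(-1/324) = -515/40986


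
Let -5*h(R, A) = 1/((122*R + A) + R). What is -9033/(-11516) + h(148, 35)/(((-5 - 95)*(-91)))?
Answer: 937032043373/1194604342750 ≈ 0.78439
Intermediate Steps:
h(R, A) = -1/(5*(A + 123*R)) (h(R, A) = -1/(5*((122*R + A) + R)) = -1/(5*((A + 122*R) + R)) = -1/(5*(A + 123*R)))
-9033/(-11516) + h(148, 35)/(((-5 - 95)*(-91))) = -9033/(-11516) + (-1/(5*35 + 615*148))/(((-5 - 95)*(-91))) = -9033*(-1/11516) + (-1/(175 + 91020))/((-100*(-91))) = 9033/11516 - 1/91195/9100 = 9033/11516 - 1*1/91195*(1/9100) = 9033/11516 - 1/91195*1/9100 = 9033/11516 - 1/829874500 = 937032043373/1194604342750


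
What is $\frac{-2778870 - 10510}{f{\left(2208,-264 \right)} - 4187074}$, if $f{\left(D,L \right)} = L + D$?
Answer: $\frac{278938}{418513} \approx 0.6665$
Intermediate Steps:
$f{\left(D,L \right)} = D + L$
$\frac{-2778870 - 10510}{f{\left(2208,-264 \right)} - 4187074} = \frac{-2778870 - 10510}{\left(2208 - 264\right) - 4187074} = - \frac{2789380}{1944 - 4187074} = - \frac{2789380}{-4185130} = \left(-2789380\right) \left(- \frac{1}{4185130}\right) = \frac{278938}{418513}$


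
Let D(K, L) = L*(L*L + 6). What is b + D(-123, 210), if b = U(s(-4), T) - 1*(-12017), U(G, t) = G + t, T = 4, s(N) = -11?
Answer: 9274270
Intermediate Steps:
D(K, L) = L*(6 + L²) (D(K, L) = L*(L² + 6) = L*(6 + L²))
b = 12010 (b = (-11 + 4) - 1*(-12017) = -7 + 12017 = 12010)
b + D(-123, 210) = 12010 + 210*(6 + 210²) = 12010 + 210*(6 + 44100) = 12010 + 210*44106 = 12010 + 9262260 = 9274270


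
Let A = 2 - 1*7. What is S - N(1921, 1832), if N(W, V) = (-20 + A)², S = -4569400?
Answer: -4570025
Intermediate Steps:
A = -5 (A = 2 - 7 = -5)
N(W, V) = 625 (N(W, V) = (-20 - 5)² = (-25)² = 625)
S - N(1921, 1832) = -4569400 - 1*625 = -4569400 - 625 = -4570025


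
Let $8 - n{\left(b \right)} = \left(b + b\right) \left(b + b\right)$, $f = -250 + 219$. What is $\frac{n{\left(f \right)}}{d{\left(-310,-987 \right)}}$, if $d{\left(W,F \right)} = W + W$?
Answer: $\frac{959}{155} \approx 6.1871$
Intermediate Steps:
$d{\left(W,F \right)} = 2 W$
$f = -31$
$n{\left(b \right)} = 8 - 4 b^{2}$ ($n{\left(b \right)} = 8 - \left(b + b\right) \left(b + b\right) = 8 - 2 b 2 b = 8 - 4 b^{2}$)
$\frac{n{\left(f \right)}}{d{\left(-310,-987 \right)}} = \frac{8 - 4 \left(-31\right)^{2}}{2 \left(-310\right)} = \frac{8 - 3844}{-620} = \left(8 - 3844\right) \left(- \frac{1}{620}\right) = \left(-3836\right) \left(- \frac{1}{620}\right) = \frac{959}{155}$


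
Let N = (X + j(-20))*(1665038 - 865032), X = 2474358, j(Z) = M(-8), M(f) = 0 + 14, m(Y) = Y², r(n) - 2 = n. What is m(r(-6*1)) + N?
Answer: 1979512446248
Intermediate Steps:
r(n) = 2 + n
M(f) = 14
j(Z) = 14
N = 1979512446232 (N = (2474358 + 14)*(1665038 - 865032) = 2474372*800006 = 1979512446232)
m(r(-6*1)) + N = (2 - 6*1)² + 1979512446232 = (2 - 6)² + 1979512446232 = (-4)² + 1979512446232 = 16 + 1979512446232 = 1979512446248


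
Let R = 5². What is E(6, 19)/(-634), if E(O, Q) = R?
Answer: -25/634 ≈ -0.039432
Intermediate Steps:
R = 25
E(O, Q) = 25
E(6, 19)/(-634) = 25/(-634) = 25*(-1/634) = -25/634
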